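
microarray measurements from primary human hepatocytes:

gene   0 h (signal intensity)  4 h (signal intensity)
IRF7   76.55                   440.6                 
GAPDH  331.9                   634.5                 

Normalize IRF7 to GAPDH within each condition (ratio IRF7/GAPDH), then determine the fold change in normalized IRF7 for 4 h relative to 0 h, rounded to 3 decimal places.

3.011

IRF7/GAPDH (0 h) = 76.55 / 331.9 = 0.23064
IRF7/GAPDH (4 h) = 440.6 / 634.5 = 0.69441
Fold change = 0.69441 / 0.23064 = 3.0108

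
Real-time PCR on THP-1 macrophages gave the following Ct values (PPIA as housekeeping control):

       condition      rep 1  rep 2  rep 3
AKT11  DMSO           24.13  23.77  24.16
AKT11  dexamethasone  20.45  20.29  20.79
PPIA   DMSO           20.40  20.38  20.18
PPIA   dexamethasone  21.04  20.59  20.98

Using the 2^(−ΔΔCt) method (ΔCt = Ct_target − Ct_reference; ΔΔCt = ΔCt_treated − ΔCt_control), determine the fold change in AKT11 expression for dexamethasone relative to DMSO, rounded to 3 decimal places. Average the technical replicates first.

Mean Ct: AKT11 DMSO 24.020; AKT11 dexamethasone 20.510; PPIA DMSO 20.320; PPIA dexamethasone 20.870
ΔCt(DMSO) = 24.020 − 20.320 = 3.700
ΔCt(dexamethasone) = 20.510 − 20.870 = -0.360
ΔΔCt = -0.360 − 3.700 = -4.060
Fold change = 2^(−(-4.060)) = 2^4.060 = 16.6795

16.679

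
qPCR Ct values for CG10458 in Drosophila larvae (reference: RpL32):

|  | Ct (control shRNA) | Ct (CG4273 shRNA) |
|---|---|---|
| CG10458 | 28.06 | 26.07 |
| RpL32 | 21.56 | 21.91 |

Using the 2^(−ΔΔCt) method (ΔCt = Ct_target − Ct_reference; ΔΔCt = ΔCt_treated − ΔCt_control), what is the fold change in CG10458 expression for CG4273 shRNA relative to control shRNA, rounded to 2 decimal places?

5.06

ΔCt(control shRNA) = 28.060 − 21.560 = 6.500
ΔCt(CG4273 shRNA) = 26.070 − 21.910 = 4.160
ΔΔCt = 4.160 − 6.500 = -2.340
Fold change = 2^(−(-2.340)) = 2^2.340 = 5.063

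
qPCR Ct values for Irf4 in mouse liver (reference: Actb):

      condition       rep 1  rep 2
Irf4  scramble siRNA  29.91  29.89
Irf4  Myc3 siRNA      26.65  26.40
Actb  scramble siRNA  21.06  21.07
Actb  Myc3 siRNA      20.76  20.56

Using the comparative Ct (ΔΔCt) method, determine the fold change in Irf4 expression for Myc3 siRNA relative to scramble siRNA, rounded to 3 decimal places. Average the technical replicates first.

Mean Ct: Irf4 scramble siRNA 29.900; Irf4 Myc3 siRNA 26.525; Actb scramble siRNA 21.065; Actb Myc3 siRNA 20.660
ΔCt(scramble siRNA) = 29.900 − 21.065 = 8.835
ΔCt(Myc3 siRNA) = 26.525 − 20.660 = 5.865
ΔΔCt = 5.865 − 8.835 = -2.970
Fold change = 2^(−(-2.970)) = 2^2.970 = 7.8354

7.835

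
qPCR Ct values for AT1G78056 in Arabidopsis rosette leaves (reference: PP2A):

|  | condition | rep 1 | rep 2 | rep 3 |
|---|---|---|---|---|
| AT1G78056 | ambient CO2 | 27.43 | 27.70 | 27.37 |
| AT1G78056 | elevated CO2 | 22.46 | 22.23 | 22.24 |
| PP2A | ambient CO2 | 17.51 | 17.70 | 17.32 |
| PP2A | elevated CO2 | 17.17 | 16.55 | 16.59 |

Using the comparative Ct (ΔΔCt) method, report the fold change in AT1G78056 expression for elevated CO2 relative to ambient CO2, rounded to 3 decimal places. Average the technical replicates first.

Mean Ct: AT1G78056 ambient CO2 27.500; AT1G78056 elevated CO2 22.310; PP2A ambient CO2 17.510; PP2A elevated CO2 16.770
ΔCt(ambient CO2) = 27.500 − 17.510 = 9.990
ΔCt(elevated CO2) = 22.310 − 16.770 = 5.540
ΔΔCt = 5.540 − 9.990 = -4.450
Fold change = 2^(−(-4.450)) = 2^4.450 = 21.8566

21.857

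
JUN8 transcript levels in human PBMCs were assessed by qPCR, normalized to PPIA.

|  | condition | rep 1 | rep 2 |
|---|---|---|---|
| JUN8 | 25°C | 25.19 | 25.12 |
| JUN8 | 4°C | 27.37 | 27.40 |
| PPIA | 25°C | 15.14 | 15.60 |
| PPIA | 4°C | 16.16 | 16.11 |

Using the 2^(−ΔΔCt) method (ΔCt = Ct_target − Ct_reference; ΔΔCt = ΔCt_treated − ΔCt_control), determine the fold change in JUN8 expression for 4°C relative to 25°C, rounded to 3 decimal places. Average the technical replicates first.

0.362

Mean Ct: JUN8 25°C 25.155; JUN8 4°C 27.385; PPIA 25°C 15.370; PPIA 4°C 16.135
ΔCt(25°C) = 25.155 − 15.370 = 9.785
ΔCt(4°C) = 27.385 − 16.135 = 11.250
ΔΔCt = 11.250 − 9.785 = 1.465
Fold change = 2^(−1.465) = 0.3622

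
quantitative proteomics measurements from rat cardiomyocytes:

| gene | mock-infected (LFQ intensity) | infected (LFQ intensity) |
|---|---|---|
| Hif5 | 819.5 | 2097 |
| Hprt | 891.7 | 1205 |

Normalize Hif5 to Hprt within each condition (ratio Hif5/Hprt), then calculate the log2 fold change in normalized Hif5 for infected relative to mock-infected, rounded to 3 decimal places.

Hif5/Hprt (mock-infected) = 819.5 / 891.7 = 0.91903
Hif5/Hprt (infected) = 2097 / 1205 = 1.7402
Fold change = 1.7402 / 0.91903 = 1.8936
log2(1.8936) = 0.9211

0.921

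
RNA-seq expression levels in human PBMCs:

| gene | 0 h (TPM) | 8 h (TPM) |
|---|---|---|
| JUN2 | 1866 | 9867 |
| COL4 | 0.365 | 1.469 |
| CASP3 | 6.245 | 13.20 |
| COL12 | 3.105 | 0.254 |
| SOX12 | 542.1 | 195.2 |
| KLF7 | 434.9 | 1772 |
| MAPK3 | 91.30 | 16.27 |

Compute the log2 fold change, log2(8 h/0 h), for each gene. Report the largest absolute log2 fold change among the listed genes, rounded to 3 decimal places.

3.612

log2(9867/1866) = 2.403  (JUN2)
log2(1.469/0.365) = 2.009  (COL4)
log2(13.20/6.245) = 1.080  (CASP3)
log2(0.254/3.105) = -3.612  (COL12)
log2(195.2/542.1) = -1.474  (SOX12)
log2(1772/434.9) = 2.027  (KLF7)
log2(16.27/91.30) = -2.488  (MAPK3)
The largest magnitude belongs to COL12.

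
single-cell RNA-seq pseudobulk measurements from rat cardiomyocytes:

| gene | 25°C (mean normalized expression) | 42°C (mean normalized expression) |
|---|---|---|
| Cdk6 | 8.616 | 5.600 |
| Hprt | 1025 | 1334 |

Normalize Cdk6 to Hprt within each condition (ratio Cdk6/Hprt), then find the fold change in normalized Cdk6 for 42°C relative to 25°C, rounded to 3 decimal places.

Cdk6/Hprt (25°C) = 8.616 / 1025 = 0.0084059
Cdk6/Hprt (42°C) = 5.600 / 1334 = 0.0041979
Fold change = 0.0041979 / 0.0084059 = 0.4994

0.499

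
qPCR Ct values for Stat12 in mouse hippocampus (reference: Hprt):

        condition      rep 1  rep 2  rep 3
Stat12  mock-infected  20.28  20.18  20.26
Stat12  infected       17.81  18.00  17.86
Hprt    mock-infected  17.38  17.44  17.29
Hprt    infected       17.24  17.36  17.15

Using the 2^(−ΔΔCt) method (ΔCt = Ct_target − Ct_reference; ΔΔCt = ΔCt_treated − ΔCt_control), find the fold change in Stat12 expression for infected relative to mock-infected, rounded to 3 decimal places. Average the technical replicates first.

Mean Ct: Stat12 mock-infected 20.240; Stat12 infected 17.890; Hprt mock-infected 17.370; Hprt infected 17.250
ΔCt(mock-infected) = 20.240 − 17.370 = 2.870
ΔCt(infected) = 17.890 − 17.250 = 0.640
ΔΔCt = 0.640 − 2.870 = -2.230
Fold change = 2^(−(-2.230)) = 2^2.230 = 4.6913

4.691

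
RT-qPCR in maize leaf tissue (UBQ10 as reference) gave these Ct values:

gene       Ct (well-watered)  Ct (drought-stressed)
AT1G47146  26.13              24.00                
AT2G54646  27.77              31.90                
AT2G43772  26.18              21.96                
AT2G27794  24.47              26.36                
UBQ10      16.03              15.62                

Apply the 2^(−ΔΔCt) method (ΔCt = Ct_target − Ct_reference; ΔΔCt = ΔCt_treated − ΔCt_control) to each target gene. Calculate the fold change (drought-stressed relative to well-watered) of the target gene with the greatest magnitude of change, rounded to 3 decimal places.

AT1G47146: ΔΔCt = (24.00−15.62) − (26.13−16.03) = 8.38 − 10.10 = -1.72; fold change = 2^1.72 = 3.294
AT2G54646: ΔΔCt = (31.90−15.62) − (27.77−16.03) = 16.28 − 11.74 = 4.54; fold change = 2^-4.54 = 0.043
AT2G43772: ΔΔCt = (21.96−15.62) − (26.18−16.03) = 6.34 − 10.15 = -3.81; fold change = 2^3.81 = 14.026
AT2G27794: ΔΔCt = (26.36−15.62) − (24.47−16.03) = 10.74 − 8.44 = 2.30; fold change = 2^-2.30 = 0.203
AT2G54646 has the largest |ΔΔCt| = 4.54.

0.043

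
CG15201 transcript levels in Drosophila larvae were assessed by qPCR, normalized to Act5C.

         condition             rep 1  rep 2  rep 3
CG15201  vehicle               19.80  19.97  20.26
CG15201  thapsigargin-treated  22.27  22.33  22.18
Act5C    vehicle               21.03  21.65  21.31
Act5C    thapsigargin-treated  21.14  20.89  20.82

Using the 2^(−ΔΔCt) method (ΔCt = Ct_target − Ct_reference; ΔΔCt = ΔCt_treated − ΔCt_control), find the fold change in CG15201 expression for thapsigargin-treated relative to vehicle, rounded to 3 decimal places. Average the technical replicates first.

Mean Ct: CG15201 vehicle 20.010; CG15201 thapsigargin-treated 22.260; Act5C vehicle 21.330; Act5C thapsigargin-treated 20.950
ΔCt(vehicle) = 20.010 − 21.330 = -1.320
ΔCt(thapsigargin-treated) = 22.260 − 20.950 = 1.310
ΔΔCt = 1.310 − (-1.320) = 2.630
Fold change = 2^(−2.630) = 0.1615

0.162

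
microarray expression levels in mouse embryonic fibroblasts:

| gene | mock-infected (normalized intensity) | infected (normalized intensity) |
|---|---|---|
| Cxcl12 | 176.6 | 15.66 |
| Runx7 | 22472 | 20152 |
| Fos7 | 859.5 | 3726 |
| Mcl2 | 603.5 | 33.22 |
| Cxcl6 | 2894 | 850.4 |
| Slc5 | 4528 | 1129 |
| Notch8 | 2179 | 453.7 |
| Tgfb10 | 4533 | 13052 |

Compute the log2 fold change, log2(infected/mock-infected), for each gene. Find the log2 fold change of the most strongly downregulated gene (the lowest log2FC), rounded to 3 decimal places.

log2(15.66/176.6) = -3.495  (Cxcl12)
log2(20152/22472) = -0.157  (Runx7)
log2(3726/859.5) = 2.116  (Fos7)
log2(33.22/603.5) = -4.183  (Mcl2)
log2(850.4/2894) = -1.767  (Cxcl6)
log2(1129/4528) = -2.004  (Slc5)
log2(453.7/2179) = -2.264  (Notch8)
log2(13052/4533) = 1.526  (Tgfb10)
Mcl2 is most strongly downregulated.

-4.183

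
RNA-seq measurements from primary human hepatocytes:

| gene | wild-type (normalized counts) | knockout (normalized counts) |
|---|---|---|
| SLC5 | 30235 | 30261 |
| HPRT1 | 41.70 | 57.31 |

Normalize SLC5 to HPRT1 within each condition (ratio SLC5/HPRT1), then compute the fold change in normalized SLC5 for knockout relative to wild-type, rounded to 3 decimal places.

SLC5/HPRT1 (wild-type) = 30235 / 41.70 = 725.06
SLC5/HPRT1 (knockout) = 30261 / 57.31 = 528.02
Fold change = 528.02 / 725.06 = 0.7282

0.728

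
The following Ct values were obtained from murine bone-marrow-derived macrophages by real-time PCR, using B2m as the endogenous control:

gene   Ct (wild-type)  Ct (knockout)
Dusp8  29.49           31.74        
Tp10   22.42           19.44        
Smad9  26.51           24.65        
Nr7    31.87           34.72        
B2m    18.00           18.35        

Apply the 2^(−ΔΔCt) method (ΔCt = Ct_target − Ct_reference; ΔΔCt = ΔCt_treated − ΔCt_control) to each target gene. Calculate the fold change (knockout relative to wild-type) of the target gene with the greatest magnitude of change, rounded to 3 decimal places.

Dusp8: ΔΔCt = (31.74−18.35) − (29.49−18.00) = 13.39 − 11.49 = 1.90; fold change = 2^-1.90 = 0.268
Tp10: ΔΔCt = (19.44−18.35) − (22.42−18.00) = 1.09 − 4.42 = -3.33; fold change = 2^3.33 = 10.056
Smad9: ΔΔCt = (24.65−18.35) − (26.51−18.00) = 6.30 − 8.51 = -2.21; fold change = 2^2.21 = 4.627
Nr7: ΔΔCt = (34.72−18.35) − (31.87−18.00) = 16.37 − 13.87 = 2.50; fold change = 2^-2.50 = 0.177
Tp10 has the largest |ΔΔCt| = 3.33.

10.056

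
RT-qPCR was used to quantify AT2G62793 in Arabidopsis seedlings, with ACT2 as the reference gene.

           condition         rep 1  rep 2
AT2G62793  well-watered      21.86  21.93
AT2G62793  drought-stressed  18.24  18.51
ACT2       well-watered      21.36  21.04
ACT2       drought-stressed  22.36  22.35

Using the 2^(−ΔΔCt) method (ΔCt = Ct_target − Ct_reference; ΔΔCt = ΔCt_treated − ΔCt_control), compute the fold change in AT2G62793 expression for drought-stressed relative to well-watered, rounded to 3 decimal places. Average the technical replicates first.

Mean Ct: AT2G62793 well-watered 21.895; AT2G62793 drought-stressed 18.375; ACT2 well-watered 21.200; ACT2 drought-stressed 22.355
ΔCt(well-watered) = 21.895 − 21.200 = 0.695
ΔCt(drought-stressed) = 18.375 − 22.355 = -3.980
ΔΔCt = -3.980 − 0.695 = -4.675
Fold change = 2^(−(-4.675)) = 2^4.675 = 25.5455

25.546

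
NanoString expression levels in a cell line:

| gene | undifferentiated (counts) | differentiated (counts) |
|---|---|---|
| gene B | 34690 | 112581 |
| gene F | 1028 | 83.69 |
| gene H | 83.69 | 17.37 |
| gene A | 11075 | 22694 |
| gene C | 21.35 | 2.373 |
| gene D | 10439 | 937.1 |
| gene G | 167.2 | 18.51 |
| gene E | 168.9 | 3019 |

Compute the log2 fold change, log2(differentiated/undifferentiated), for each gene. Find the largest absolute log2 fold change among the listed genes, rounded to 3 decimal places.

4.160

log2(112581/34690) = 1.698  (gene B)
log2(83.69/1028) = -3.619  (gene F)
log2(17.37/83.69) = -2.268  (gene H)
log2(22694/11075) = 1.035  (gene A)
log2(2.373/21.35) = -3.169  (gene C)
log2(937.1/10439) = -3.478  (gene D)
log2(18.51/167.2) = -3.175  (gene G)
log2(3019/168.9) = 4.160  (gene E)
The largest magnitude belongs to gene E.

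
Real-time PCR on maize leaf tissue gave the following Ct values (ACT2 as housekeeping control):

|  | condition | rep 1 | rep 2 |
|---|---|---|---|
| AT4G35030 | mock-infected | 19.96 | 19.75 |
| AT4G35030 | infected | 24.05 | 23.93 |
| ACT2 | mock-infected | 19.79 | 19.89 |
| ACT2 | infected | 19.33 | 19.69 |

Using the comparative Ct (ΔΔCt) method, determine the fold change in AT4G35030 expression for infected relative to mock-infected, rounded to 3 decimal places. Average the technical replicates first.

Mean Ct: AT4G35030 mock-infected 19.855; AT4G35030 infected 23.990; ACT2 mock-infected 19.840; ACT2 infected 19.510
ΔCt(mock-infected) = 19.855 − 19.840 = 0.015
ΔCt(infected) = 23.990 − 19.510 = 4.480
ΔΔCt = 4.480 − 0.015 = 4.465
Fold change = 2^(−4.465) = 0.0453

0.045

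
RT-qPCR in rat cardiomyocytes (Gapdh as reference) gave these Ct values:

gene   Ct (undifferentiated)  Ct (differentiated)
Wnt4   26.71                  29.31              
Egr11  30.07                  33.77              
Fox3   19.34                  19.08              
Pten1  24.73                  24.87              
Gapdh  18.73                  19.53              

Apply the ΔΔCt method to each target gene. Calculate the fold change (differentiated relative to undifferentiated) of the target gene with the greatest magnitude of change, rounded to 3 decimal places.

Wnt4: ΔΔCt = (29.31−19.53) − (26.71−18.73) = 9.78 − 7.98 = 1.80; fold change = 2^-1.80 = 0.287
Egr11: ΔΔCt = (33.77−19.53) − (30.07−18.73) = 14.24 − 11.34 = 2.90; fold change = 2^-2.90 = 0.134
Fox3: ΔΔCt = (19.08−19.53) − (19.34−18.73) = -0.45 − 0.61 = -1.06; fold change = 2^1.06 = 2.085
Pten1: ΔΔCt = (24.87−19.53) − (24.73−18.73) = 5.34 − 6.00 = -0.66; fold change = 2^0.66 = 1.580
Egr11 has the largest |ΔΔCt| = 2.90.

0.134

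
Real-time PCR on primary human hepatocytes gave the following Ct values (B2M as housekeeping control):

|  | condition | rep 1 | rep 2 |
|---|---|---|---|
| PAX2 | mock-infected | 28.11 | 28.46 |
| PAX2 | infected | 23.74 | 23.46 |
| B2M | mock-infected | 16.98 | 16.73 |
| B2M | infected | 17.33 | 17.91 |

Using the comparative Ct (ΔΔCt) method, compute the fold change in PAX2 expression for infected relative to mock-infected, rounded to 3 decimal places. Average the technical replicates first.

Mean Ct: PAX2 mock-infected 28.285; PAX2 infected 23.600; B2M mock-infected 16.855; B2M infected 17.620
ΔCt(mock-infected) = 28.285 − 16.855 = 11.430
ΔCt(infected) = 23.600 − 17.620 = 5.980
ΔΔCt = 5.980 − 11.430 = -5.450
Fold change = 2^(−(-5.450)) = 2^5.450 = 43.7133

43.713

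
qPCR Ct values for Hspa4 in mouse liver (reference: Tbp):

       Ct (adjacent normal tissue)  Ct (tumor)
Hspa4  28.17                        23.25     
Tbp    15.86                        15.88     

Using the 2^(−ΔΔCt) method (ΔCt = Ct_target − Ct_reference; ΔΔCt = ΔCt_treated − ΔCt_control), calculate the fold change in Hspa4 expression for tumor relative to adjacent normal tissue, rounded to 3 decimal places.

ΔCt(adjacent normal tissue) = 28.170 − 15.860 = 12.310
ΔCt(tumor) = 23.250 − 15.880 = 7.370
ΔΔCt = 7.370 − 12.310 = -4.940
Fold change = 2^(−(-4.940)) = 2^4.940 = 30.6965

30.696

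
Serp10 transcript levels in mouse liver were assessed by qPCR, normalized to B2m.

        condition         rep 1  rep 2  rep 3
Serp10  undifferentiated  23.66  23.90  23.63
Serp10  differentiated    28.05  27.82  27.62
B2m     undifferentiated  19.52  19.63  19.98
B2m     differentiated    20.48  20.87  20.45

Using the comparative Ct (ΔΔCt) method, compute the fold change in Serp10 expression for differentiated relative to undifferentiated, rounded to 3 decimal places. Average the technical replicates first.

Mean Ct: Serp10 undifferentiated 23.730; Serp10 differentiated 27.830; B2m undifferentiated 19.710; B2m differentiated 20.600
ΔCt(undifferentiated) = 23.730 − 19.710 = 4.020
ΔCt(differentiated) = 27.830 − 20.600 = 7.230
ΔΔCt = 7.230 − 4.020 = 3.210
Fold change = 2^(−3.210) = 0.1081

0.108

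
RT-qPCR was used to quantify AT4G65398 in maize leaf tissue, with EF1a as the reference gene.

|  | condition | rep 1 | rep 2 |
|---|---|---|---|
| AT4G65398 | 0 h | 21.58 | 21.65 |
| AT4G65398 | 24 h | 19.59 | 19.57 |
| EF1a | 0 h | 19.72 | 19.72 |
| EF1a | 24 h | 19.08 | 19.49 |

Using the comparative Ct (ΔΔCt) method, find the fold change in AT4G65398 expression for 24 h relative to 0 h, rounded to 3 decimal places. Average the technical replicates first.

3.031

Mean Ct: AT4G65398 0 h 21.615; AT4G65398 24 h 19.580; EF1a 0 h 19.720; EF1a 24 h 19.285
ΔCt(0 h) = 21.615 − 19.720 = 1.895
ΔCt(24 h) = 19.580 − 19.285 = 0.295
ΔΔCt = 0.295 − 1.895 = -1.600
Fold change = 2^(−(-1.600)) = 2^1.600 = 3.0314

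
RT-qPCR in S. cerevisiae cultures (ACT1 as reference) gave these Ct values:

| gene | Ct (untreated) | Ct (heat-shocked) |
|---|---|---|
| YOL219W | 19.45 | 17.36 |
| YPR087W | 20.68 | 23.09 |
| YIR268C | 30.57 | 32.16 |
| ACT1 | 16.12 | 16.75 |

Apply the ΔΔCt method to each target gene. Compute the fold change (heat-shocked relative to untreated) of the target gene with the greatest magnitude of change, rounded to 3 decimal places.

YOL219W: ΔΔCt = (17.36−16.75) − (19.45−16.12) = 0.61 − 3.33 = -2.72; fold change = 2^2.72 = 6.589
YPR087W: ΔΔCt = (23.09−16.75) − (20.68−16.12) = 6.34 − 4.56 = 1.78; fold change = 2^-1.78 = 0.291
YIR268C: ΔΔCt = (32.16−16.75) − (30.57−16.12) = 15.41 − 14.45 = 0.96; fold change = 2^-0.96 = 0.514
YOL219W has the largest |ΔΔCt| = 2.72.

6.589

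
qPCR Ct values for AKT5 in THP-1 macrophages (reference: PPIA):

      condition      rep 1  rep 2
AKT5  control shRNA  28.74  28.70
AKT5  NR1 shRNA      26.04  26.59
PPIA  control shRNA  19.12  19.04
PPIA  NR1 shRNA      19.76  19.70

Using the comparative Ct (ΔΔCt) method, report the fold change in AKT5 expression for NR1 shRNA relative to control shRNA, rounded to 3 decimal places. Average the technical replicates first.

8.311

Mean Ct: AKT5 control shRNA 28.720; AKT5 NR1 shRNA 26.315; PPIA control shRNA 19.080; PPIA NR1 shRNA 19.730
ΔCt(control shRNA) = 28.720 − 19.080 = 9.640
ΔCt(NR1 shRNA) = 26.315 − 19.730 = 6.585
ΔΔCt = 6.585 − 9.640 = -3.055
Fold change = 2^(−(-3.055)) = 2^3.055 = 8.3109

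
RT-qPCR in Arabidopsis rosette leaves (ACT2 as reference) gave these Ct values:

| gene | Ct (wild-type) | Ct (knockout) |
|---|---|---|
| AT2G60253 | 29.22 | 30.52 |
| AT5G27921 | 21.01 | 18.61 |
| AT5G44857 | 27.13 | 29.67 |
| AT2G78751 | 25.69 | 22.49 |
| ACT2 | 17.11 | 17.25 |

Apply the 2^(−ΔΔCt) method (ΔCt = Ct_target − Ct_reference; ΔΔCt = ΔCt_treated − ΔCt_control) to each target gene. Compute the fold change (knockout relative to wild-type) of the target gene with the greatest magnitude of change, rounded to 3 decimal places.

AT2G60253: ΔΔCt = (30.52−17.25) − (29.22−17.11) = 13.27 − 12.11 = 1.16; fold change = 2^-1.16 = 0.448
AT5G27921: ΔΔCt = (18.61−17.25) − (21.01−17.11) = 1.36 − 3.90 = -2.54; fold change = 2^2.54 = 5.816
AT5G44857: ΔΔCt = (29.67−17.25) − (27.13−17.11) = 12.42 − 10.02 = 2.40; fold change = 2^-2.40 = 0.189
AT2G78751: ΔΔCt = (22.49−17.25) − (25.69−17.11) = 5.24 − 8.58 = -3.34; fold change = 2^3.34 = 10.126
AT2G78751 has the largest |ΔΔCt| = 3.34.

10.126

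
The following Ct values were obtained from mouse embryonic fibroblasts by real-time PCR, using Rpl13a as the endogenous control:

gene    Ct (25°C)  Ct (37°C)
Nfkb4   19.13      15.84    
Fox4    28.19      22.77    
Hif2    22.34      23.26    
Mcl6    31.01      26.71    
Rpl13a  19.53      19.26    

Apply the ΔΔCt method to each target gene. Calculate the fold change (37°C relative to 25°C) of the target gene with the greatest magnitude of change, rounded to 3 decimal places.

35.506

Nfkb4: ΔΔCt = (15.84−19.26) − (19.13−19.53) = -3.42 − (-0.40) = -3.02; fold change = 2^3.02 = 8.112
Fox4: ΔΔCt = (22.77−19.26) − (28.19−19.53) = 3.51 − 8.66 = -5.15; fold change = 2^5.15 = 35.506
Hif2: ΔΔCt = (23.26−19.26) − (22.34−19.53) = 4.00 − 2.81 = 1.19; fold change = 2^-1.19 = 0.438
Mcl6: ΔΔCt = (26.71−19.26) − (31.01−19.53) = 7.45 − 11.48 = -4.03; fold change = 2^4.03 = 16.336
Fox4 has the largest |ΔΔCt| = 5.15.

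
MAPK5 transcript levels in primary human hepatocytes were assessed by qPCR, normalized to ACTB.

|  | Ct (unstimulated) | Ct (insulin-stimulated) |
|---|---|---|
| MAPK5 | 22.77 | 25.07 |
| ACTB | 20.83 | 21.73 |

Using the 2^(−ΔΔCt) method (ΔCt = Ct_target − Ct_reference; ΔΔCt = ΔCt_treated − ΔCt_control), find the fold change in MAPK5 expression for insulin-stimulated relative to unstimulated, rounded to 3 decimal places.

ΔCt(unstimulated) = 22.770 − 20.830 = 1.940
ΔCt(insulin-stimulated) = 25.070 − 21.730 = 3.340
ΔΔCt = 3.340 − 1.940 = 1.400
Fold change = 2^(−1.400) = 0.3789

0.379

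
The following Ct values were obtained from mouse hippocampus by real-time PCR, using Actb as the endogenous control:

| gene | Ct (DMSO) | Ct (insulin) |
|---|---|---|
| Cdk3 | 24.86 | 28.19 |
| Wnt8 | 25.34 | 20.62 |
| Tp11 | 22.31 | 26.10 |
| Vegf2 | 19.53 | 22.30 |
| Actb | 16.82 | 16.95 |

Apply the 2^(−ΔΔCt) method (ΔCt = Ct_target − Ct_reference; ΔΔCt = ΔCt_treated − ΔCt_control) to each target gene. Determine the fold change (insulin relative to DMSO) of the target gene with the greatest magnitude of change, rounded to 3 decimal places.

Cdk3: ΔΔCt = (28.19−16.95) − (24.86−16.82) = 11.24 − 8.04 = 3.20; fold change = 2^-3.20 = 0.109
Wnt8: ΔΔCt = (20.62−16.95) − (25.34−16.82) = 3.67 − 8.52 = -4.85; fold change = 2^4.85 = 28.840
Tp11: ΔΔCt = (26.10−16.95) − (22.31−16.82) = 9.15 − 5.49 = 3.66; fold change = 2^-3.66 = 0.079
Vegf2: ΔΔCt = (22.30−16.95) − (19.53−16.82) = 5.35 − 2.71 = 2.64; fold change = 2^-2.64 = 0.160
Wnt8 has the largest |ΔΔCt| = 4.85.

28.840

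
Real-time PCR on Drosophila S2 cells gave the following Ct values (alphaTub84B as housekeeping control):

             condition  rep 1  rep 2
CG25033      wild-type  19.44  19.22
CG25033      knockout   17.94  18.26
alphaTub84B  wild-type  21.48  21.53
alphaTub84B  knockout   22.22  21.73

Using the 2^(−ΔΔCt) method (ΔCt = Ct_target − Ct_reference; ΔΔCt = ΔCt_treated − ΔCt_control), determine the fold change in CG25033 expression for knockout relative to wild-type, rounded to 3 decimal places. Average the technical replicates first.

Mean Ct: CG25033 wild-type 19.330; CG25033 knockout 18.100; alphaTub84B wild-type 21.505; alphaTub84B knockout 21.975
ΔCt(wild-type) = 19.330 − 21.505 = -2.175
ΔCt(knockout) = 18.100 − 21.975 = -3.875
ΔΔCt = -3.875 − (-2.175) = -1.700
Fold change = 2^(−(-1.700)) = 2^1.700 = 3.2490

3.249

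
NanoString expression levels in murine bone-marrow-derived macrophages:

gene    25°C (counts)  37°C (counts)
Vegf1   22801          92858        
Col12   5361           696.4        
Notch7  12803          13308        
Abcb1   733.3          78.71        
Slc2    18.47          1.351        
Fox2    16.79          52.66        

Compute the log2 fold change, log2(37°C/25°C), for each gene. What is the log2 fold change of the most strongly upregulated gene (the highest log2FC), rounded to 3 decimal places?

2.026

log2(92858/22801) = 2.026  (Vegf1)
log2(696.4/5361) = -2.945  (Col12)
log2(13308/12803) = 0.056  (Notch7)
log2(78.71/733.3) = -3.220  (Abcb1)
log2(1.351/18.47) = -3.773  (Slc2)
log2(52.66/16.79) = 1.649  (Fox2)
Vegf1 is most strongly upregulated.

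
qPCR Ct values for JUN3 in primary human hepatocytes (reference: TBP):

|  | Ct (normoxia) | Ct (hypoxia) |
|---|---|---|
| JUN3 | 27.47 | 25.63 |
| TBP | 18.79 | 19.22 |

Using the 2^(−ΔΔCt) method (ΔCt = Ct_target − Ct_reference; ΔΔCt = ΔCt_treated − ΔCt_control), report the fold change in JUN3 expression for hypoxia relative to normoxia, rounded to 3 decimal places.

ΔCt(normoxia) = 27.470 − 18.790 = 8.680
ΔCt(hypoxia) = 25.630 − 19.220 = 6.410
ΔΔCt = 6.410 − 8.680 = -2.270
Fold change = 2^(−(-2.270)) = 2^2.270 = 4.8232

4.823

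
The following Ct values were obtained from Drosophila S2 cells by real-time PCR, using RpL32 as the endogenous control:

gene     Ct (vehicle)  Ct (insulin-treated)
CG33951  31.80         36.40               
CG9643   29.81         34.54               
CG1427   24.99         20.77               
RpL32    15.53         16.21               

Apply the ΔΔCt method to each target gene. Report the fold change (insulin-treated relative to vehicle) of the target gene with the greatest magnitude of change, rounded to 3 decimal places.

29.857

CG33951: ΔΔCt = (36.40−16.21) − (31.80−15.53) = 20.19 − 16.27 = 3.92; fold change = 2^-3.92 = 0.066
CG9643: ΔΔCt = (34.54−16.21) − (29.81−15.53) = 18.33 − 14.28 = 4.05; fold change = 2^-4.05 = 0.060
CG1427: ΔΔCt = (20.77−16.21) − (24.99−15.53) = 4.56 − 9.46 = -4.90; fold change = 2^4.90 = 29.857
CG1427 has the largest |ΔΔCt| = 4.90.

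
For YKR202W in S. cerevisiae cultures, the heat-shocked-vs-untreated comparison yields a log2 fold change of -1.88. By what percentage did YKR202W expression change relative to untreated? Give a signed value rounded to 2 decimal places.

-72.83%

Fold change = 2^(-1.88) = 0.2717
Percent change = (FC − 1) × 100% = (0.2717 − 1) × 100 = -72.83%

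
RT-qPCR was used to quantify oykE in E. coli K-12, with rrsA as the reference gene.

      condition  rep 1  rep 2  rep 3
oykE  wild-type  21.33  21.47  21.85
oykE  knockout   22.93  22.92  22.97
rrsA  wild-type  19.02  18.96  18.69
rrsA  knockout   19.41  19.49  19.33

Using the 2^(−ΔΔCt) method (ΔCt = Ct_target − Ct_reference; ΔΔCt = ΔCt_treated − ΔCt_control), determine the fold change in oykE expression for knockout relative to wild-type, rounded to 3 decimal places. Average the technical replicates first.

0.547

Mean Ct: oykE wild-type 21.550; oykE knockout 22.940; rrsA wild-type 18.890; rrsA knockout 19.410
ΔCt(wild-type) = 21.550 − 18.890 = 2.660
ΔCt(knockout) = 22.940 − 19.410 = 3.530
ΔΔCt = 3.530 − 2.660 = 0.870
Fold change = 2^(−0.870) = 0.5471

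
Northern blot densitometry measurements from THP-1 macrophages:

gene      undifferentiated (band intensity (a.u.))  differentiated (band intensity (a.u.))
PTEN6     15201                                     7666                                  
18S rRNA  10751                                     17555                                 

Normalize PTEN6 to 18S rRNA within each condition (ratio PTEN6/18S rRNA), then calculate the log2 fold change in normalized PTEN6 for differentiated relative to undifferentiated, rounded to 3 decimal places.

PTEN6/18S rRNA (undifferentiated) = 15201 / 10751 = 1.4139
PTEN6/18S rRNA (differentiated) = 7666 / 17555 = 0.43668
Fold change = 0.43668 / 1.4139 = 0.3088
log2(0.3088) = -1.6950

-1.695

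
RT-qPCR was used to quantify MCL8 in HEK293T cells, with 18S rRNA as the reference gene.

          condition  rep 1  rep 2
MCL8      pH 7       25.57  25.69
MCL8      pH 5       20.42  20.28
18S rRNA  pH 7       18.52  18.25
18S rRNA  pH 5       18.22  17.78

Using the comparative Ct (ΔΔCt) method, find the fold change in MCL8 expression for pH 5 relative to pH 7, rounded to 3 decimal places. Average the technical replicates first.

29.754

Mean Ct: MCL8 pH 7 25.630; MCL8 pH 5 20.350; 18S rRNA pH 7 18.385; 18S rRNA pH 5 18.000
ΔCt(pH 7) = 25.630 − 18.385 = 7.245
ΔCt(pH 5) = 20.350 − 18.000 = 2.350
ΔΔCt = 2.350 − 7.245 = -4.895
Fold change = 2^(−(-4.895)) = 2^4.895 = 29.7538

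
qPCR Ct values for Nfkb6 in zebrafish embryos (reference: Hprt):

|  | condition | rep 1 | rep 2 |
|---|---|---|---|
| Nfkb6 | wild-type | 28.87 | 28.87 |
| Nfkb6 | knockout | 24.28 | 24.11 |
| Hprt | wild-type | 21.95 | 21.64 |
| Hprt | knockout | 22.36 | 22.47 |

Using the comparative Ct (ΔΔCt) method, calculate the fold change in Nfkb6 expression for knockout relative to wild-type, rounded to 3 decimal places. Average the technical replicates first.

39.260

Mean Ct: Nfkb6 wild-type 28.870; Nfkb6 knockout 24.195; Hprt wild-type 21.795; Hprt knockout 22.415
ΔCt(wild-type) = 28.870 − 21.795 = 7.075
ΔCt(knockout) = 24.195 − 22.415 = 1.780
ΔΔCt = 1.780 − 7.075 = -5.295
Fold change = 2^(−(-5.295)) = 2^5.295 = 39.2603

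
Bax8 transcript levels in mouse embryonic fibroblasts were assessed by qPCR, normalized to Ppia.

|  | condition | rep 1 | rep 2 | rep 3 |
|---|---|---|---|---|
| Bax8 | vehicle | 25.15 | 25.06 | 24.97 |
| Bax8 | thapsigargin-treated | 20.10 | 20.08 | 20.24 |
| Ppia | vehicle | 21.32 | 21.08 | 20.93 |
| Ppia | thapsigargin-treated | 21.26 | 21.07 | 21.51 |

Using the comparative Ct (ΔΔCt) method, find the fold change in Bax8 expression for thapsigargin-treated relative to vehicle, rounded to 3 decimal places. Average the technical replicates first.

34.060

Mean Ct: Bax8 vehicle 25.060; Bax8 thapsigargin-treated 20.140; Ppia vehicle 21.110; Ppia thapsigargin-treated 21.280
ΔCt(vehicle) = 25.060 − 21.110 = 3.950
ΔCt(thapsigargin-treated) = 20.140 − 21.280 = -1.140
ΔΔCt = -1.140 − 3.950 = -5.090
Fold change = 2^(−(-5.090)) = 2^5.090 = 34.0598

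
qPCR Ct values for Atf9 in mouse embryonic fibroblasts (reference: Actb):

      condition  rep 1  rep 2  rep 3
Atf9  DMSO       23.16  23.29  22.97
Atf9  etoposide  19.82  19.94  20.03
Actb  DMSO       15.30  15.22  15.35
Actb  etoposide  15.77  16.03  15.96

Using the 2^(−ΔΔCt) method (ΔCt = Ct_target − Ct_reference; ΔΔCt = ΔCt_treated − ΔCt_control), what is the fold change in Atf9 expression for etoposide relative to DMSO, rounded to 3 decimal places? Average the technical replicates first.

14.320

Mean Ct: Atf9 DMSO 23.140; Atf9 etoposide 19.930; Actb DMSO 15.290; Actb etoposide 15.920
ΔCt(DMSO) = 23.140 − 15.290 = 7.850
ΔCt(etoposide) = 19.930 − 15.920 = 4.010
ΔΔCt = 4.010 − 7.850 = -3.840
Fold change = 2^(−(-3.840)) = 2^3.840 = 14.3204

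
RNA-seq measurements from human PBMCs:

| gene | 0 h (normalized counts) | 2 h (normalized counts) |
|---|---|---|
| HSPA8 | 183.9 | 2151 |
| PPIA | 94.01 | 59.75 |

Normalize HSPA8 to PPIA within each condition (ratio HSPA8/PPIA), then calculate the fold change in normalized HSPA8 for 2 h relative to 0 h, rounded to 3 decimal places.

HSPA8/PPIA (0 h) = 183.9 / 94.01 = 1.9562
HSPA8/PPIA (2 h) = 2151 / 59.75 = 36
Fold change = 36 / 1.9562 = 18.4033

18.403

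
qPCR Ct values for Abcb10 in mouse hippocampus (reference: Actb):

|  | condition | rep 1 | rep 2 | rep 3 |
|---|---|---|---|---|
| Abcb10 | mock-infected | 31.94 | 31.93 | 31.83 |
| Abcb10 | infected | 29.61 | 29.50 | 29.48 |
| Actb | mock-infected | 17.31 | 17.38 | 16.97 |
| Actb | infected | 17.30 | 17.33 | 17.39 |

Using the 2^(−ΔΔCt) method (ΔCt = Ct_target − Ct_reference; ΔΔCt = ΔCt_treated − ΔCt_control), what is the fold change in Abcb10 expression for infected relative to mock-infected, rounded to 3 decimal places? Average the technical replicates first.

5.618

Mean Ct: Abcb10 mock-infected 31.900; Abcb10 infected 29.530; Actb mock-infected 17.220; Actb infected 17.340
ΔCt(mock-infected) = 31.900 − 17.220 = 14.680
ΔCt(infected) = 29.530 − 17.340 = 12.190
ΔΔCt = 12.190 − 14.680 = -2.490
Fold change = 2^(−(-2.490)) = 2^2.490 = 5.6178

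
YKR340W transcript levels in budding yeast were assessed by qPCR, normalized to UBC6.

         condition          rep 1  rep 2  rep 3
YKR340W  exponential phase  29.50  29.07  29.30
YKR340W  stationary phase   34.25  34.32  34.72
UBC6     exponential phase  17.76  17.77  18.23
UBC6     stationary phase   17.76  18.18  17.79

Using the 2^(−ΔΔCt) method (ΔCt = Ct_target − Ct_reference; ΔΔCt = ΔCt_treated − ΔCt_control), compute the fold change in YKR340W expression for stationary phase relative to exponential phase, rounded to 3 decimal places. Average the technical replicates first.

Mean Ct: YKR340W exponential phase 29.290; YKR340W stationary phase 34.430; UBC6 exponential phase 17.920; UBC6 stationary phase 17.910
ΔCt(exponential phase) = 29.290 − 17.920 = 11.370
ΔCt(stationary phase) = 34.430 − 17.910 = 16.520
ΔΔCt = 16.520 − 11.370 = 5.150
Fold change = 2^(−5.150) = 0.0282

0.028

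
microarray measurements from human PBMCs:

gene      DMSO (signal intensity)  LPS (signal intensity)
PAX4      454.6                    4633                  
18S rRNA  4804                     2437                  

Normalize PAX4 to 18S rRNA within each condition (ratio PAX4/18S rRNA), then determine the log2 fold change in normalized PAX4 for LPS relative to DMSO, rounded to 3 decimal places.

PAX4/18S rRNA (DMSO) = 454.6 / 4804 = 0.094629
PAX4/18S rRNA (LPS) = 4633 / 2437 = 1.9011
Fold change = 1.9011 / 0.094629 = 20.0900
log2(20.0900) = 4.3284

4.328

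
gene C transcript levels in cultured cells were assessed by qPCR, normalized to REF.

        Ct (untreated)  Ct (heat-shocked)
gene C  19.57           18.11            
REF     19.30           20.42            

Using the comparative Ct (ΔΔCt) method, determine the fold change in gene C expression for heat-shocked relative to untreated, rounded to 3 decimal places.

5.979

ΔCt(untreated) = 19.570 − 19.300 = 0.270
ΔCt(heat-shocked) = 18.110 − 20.420 = -2.310
ΔΔCt = -2.310 − 0.270 = -2.580
Fold change = 2^(−(-2.580)) = 2^2.580 = 5.9794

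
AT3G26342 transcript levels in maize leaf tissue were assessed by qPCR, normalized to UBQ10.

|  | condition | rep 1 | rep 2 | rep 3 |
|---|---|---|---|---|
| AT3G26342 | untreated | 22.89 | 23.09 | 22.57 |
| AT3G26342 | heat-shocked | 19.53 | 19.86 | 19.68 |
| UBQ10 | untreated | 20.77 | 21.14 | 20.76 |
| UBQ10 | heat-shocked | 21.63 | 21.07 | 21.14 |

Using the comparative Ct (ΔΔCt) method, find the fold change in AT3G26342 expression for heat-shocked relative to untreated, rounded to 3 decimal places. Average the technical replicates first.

Mean Ct: AT3G26342 untreated 22.850; AT3G26342 heat-shocked 19.690; UBQ10 untreated 20.890; UBQ10 heat-shocked 21.280
ΔCt(untreated) = 22.850 − 20.890 = 1.960
ΔCt(heat-shocked) = 19.690 − 21.280 = -1.590
ΔΔCt = -1.590 − 1.960 = -3.550
Fold change = 2^(−(-3.550)) = 2^3.550 = 11.7127

11.713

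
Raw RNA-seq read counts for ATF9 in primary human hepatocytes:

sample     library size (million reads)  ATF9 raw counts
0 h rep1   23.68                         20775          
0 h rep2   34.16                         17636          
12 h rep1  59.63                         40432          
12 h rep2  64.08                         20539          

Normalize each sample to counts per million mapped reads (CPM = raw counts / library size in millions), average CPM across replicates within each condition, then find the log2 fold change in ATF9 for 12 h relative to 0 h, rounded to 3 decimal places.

CPM(0 h rep1) = 20775 / 23.68 = 877.3226
CPM(0 h rep2) = 17636 / 34.16 = 516.2763
CPM(12 h rep1) = 40432 / 59.63 = 678.0480
CPM(12 h rep2) = 20539 / 64.08 = 320.5212
mean CPM(0 h) = 696.7995; mean CPM(12 h) = 499.2846
Fold change = 499.2846 / 696.7995 = 0.71654
log2(0.71654) = -0.4809

-0.481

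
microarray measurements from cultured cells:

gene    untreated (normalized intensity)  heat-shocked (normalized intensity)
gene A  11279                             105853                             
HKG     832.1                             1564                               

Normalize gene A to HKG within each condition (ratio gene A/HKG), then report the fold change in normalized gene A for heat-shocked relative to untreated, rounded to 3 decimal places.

4.993

gene A/HKG (untreated) = 11279 / 832.1 = 13.555
gene A/HKG (heat-shocked) = 105853 / 1564 = 67.681
Fold change = 67.681 / 13.555 = 4.9931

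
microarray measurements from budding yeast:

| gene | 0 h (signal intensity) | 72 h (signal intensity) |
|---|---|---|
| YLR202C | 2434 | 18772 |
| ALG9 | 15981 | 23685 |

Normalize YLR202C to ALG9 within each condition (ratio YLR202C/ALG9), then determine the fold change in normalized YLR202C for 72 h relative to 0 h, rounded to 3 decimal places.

5.204

YLR202C/ALG9 (0 h) = 2434 / 15981 = 0.15231
YLR202C/ALG9 (72 h) = 18772 / 23685 = 0.79257
Fold change = 0.79257 / 0.15231 = 5.2038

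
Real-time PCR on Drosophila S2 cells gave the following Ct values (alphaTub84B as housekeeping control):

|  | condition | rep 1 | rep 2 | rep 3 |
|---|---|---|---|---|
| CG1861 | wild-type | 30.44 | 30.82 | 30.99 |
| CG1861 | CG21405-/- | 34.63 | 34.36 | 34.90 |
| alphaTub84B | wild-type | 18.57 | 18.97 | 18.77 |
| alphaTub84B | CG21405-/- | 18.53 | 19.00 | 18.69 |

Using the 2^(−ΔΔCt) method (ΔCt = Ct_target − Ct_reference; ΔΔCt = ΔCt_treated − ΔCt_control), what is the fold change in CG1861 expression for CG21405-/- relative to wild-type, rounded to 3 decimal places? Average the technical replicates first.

0.067

Mean Ct: CG1861 wild-type 30.750; CG1861 CG21405-/- 34.630; alphaTub84B wild-type 18.770; alphaTub84B CG21405-/- 18.740
ΔCt(wild-type) = 30.750 − 18.770 = 11.980
ΔCt(CG21405-/-) = 34.630 − 18.740 = 15.890
ΔΔCt = 15.890 − 11.980 = 3.910
Fold change = 2^(−3.910) = 0.0665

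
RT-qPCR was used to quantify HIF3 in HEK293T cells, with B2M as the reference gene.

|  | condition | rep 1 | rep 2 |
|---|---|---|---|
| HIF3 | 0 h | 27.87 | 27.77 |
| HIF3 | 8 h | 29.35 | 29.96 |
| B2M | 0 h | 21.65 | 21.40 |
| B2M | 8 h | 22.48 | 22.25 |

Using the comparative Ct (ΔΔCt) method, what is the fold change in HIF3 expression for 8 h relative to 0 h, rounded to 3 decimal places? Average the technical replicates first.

Mean Ct: HIF3 0 h 27.820; HIF3 8 h 29.655; B2M 0 h 21.525; B2M 8 h 22.365
ΔCt(0 h) = 27.820 − 21.525 = 6.295
ΔCt(8 h) = 29.655 − 22.365 = 7.290
ΔΔCt = 7.290 − 6.295 = 0.995
Fold change = 2^(−0.995) = 0.5017

0.502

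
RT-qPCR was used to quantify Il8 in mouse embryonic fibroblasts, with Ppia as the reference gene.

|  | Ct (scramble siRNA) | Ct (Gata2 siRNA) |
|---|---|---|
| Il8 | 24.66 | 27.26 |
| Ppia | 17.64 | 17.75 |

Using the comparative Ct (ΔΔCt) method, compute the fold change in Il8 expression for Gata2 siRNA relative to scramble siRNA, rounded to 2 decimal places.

0.18

ΔCt(scramble siRNA) = 24.660 − 17.640 = 7.020
ΔCt(Gata2 siRNA) = 27.260 − 17.750 = 9.510
ΔΔCt = 9.510 − 7.020 = 2.490
Fold change = 2^(−2.490) = 0.178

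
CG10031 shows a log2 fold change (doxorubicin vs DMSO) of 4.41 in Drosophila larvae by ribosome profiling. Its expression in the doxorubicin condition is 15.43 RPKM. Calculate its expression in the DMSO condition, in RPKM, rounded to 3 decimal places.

Fold change = 2^(4.41) = 21.2590
DMSO expression = 15.43 / 21.2590 = 0.726

0.726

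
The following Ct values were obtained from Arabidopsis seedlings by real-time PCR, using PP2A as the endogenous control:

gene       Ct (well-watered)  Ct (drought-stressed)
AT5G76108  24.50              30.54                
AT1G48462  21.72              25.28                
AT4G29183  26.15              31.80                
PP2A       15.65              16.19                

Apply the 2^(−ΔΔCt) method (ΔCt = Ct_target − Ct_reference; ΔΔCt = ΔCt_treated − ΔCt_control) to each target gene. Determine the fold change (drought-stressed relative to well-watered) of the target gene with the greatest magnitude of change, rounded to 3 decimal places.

AT5G76108: ΔΔCt = (30.54−16.19) − (24.50−15.65) = 14.35 − 8.85 = 5.50; fold change = 2^-5.50 = 0.022
AT1G48462: ΔΔCt = (25.28−16.19) − (21.72−15.65) = 9.09 − 6.07 = 3.02; fold change = 2^-3.02 = 0.123
AT4G29183: ΔΔCt = (31.80−16.19) − (26.15−15.65) = 15.61 − 10.50 = 5.11; fold change = 2^-5.11 = 0.029
AT5G76108 has the largest |ΔΔCt| = 5.50.

0.022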